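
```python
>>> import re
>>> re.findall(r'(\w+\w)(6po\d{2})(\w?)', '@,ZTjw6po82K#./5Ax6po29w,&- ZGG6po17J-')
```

[('ZTjw', '6po82', 'K'), ('5Ax', '6po29', 'w'), ('ZGG', '6po17', 'J')]

Pattern: one or more of a word character, then a word character (captured); then the literal '6po', then exactly 2 of a digit (captured); then optionally a word character (captured).
Scanning left to right: at [2:12] match 'ZTjw6po82K', groups = ('ZTjw', '6po82', 'K'); at [15:24] match '5Ax6po29w', groups = ('5Ax', '6po29', 'w'); at [28:37] match 'ZGG6po17J', groups = ('ZGG', '6po17', 'J').
3 groups means each result is a tuple of 3 captured strings — 3 here.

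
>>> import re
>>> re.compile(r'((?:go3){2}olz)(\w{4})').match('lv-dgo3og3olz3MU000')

None

This matches the literal 'go3' repeated 2 times, then the literal 'olz' (captured); then exactly 4 of a word character (captured).
`re.match` won't scan ahead — the pattern has to work from the very first character.
Here the string doesn't start with a match, so the call returns None.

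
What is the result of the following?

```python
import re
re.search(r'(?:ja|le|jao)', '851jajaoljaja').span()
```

(3, 5)

The match spans [3:5] → 'ja'.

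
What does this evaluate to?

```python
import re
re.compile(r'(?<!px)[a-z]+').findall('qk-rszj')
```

A negative assertion filters positions out without eating any characters.
Walking the string: at [0:2] → 'qk'; at [3:7] → 'rszj'.
No capturing groups, so `findall` returns the 2 full match strings.

['qk', 'rszj']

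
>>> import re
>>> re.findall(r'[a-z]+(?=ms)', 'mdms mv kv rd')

The lookaround is zero-width — it requires the adjacent text to match without consuming it, so the asserted text isn't part of the match.
Scanning left to right: at [0:2] → 'md'.
No capturing groups, so `findall` returns the 1 full match string.

['md']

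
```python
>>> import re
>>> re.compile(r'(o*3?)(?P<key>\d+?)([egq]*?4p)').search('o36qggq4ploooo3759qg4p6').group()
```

Pattern: zero or more of a literal 'o', then optionally the literal '3' (captured); then one or more of a digit (lazy) (captured as 'key'); then zero or more of one of [egq] (lazy), then the literal '4p' (captured).
The match spans [0:9] → 'o36qggq4p'.

'o36qggq4p'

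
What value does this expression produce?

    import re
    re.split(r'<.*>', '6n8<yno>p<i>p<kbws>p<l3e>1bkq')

['6n8', '1bkq']

Matches to split on: at [3:25] → '<yno>p<i>p<kbws>p<l3e>'.
Splitting on the pattern gives 2 pieces.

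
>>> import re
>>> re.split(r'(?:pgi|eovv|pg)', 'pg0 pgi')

Alternation isn't longest-match — the leftmost alternative that fits at this position is chosen.
Matches to split on: at [0:2] → 'pg'; at [4:7] → 'pgi'.
Splitting on the pattern gives 3 pieces.

['', '0 ', '']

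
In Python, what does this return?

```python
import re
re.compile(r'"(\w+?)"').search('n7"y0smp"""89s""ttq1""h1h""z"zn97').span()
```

(2, 9)

`search` walks the string left to right and returns the first match it finds.
The match spans [2:9] → '"y0smp"'.
Captured: group 1 = 'y0smp'.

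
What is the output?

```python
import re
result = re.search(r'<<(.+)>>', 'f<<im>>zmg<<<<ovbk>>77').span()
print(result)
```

(1, 20)

`re.search` tries every starting position until one works.
The match spans [1:20] → '<<im>>zmg<<<<ovbk>>'.
Captured: group 1 = 'im>>zmg<<<<ovbk'.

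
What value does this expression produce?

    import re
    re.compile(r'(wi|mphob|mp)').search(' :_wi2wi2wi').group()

The match spans [3:5] → 'wi'.

'wi'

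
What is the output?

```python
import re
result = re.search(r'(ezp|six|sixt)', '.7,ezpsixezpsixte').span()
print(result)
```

Unlike `match`, `search` isn't anchored — it looks for the pattern anywhere in the string.
The match spans [3:6] → 'ezp'.
Captured: group 1 = 'ezp'.

(3, 6)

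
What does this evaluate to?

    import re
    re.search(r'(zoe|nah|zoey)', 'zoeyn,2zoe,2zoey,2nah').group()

Alternation tries branches left to right and keeps the first one that lets the overall match succeed at that position.
Unlike `match`, `search` isn't anchored — it looks for the pattern anywhere in the string.
The match spans [0:3] → 'zoe'.
Captured: group 1 = 'zoe'.

'zoe'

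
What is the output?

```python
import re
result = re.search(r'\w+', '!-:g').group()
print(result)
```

g

The pattern matches one or more of a word character.
`re.search` tries every starting position until one works.
The match spans [3:4] → 'g'.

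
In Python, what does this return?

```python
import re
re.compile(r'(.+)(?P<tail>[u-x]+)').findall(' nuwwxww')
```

This matches one or more of any character (captured); then one or more of a character in [u-x] (captured as 'tail').
Matches: at [0:8] match ' nuwwxww', groups = (' nuwwxw', 'w').
With 2 capturing groups, `findall` returns a 2-tuple per match.

[(' nuwwxw', 'w')]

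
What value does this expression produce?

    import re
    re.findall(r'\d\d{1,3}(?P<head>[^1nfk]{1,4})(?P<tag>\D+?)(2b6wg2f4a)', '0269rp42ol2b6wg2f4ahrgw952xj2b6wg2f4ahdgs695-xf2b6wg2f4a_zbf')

Pattern: a digit, then 1 to 3 of a digit; then 1 to 4 of any character except [1nfk] (captured as 'head'); then one or more of a non-digit (lazy) (captured as 'tag'); then the literal '2b6', then the literal 'wg2', then the literal 'f4a' (captured).
Matches: at [0:19] match '0269rp42ol2b6wg2f4a', groups = ('rp42', 'ol', '2b6wg2f4a'); at [23:37] match '952xj2b6wg2f4a', groups = ('x', 'j', '2b6wg2f4a'); at [41:56] match '695-xf2b6wg2f4a', groups = ('-x', 'f', '2b6wg2f4a').
Multiple groups make `findall` return tuples — one 3-tuple for each match.

[('rp42', 'ol', '2b6wg2f4a'), ('x', 'j', '2b6wg2f4a'), ('-x', 'f', '2b6wg2f4a')]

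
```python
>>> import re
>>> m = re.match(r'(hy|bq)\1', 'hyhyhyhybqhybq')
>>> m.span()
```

`match` is anchored at position 0; if the pattern doesn't fit there, it returns None.
The match spans [0:4] → 'hyhy'.

(0, 4)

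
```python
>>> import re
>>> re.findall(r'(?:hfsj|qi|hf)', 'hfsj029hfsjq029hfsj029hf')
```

['hfsj', 'hfsj', 'hfsj', 'hf']

`|` is ordered: at each position the engine commits to the first alternative that works.
`findall` yields the raw match text (4 of them) because the pattern has no groups.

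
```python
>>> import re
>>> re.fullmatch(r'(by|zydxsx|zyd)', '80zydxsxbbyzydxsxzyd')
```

`re.fullmatch` requires the pattern to consume the entire string.
Here the pattern can't cover the whole string, so the call returns None.

None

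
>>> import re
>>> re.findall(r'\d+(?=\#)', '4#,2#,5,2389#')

The `(?=…)`/`(?<=…)` assertion just peeks at neighbouring text; it doesn't advance the match position.
Walking the string: at [0:1] → '4'; at [3:4] → '2'; at [8:12] → '2389'.
No capturing groups, so `findall` returns the 3 full match strings.

['4', '2', '2389']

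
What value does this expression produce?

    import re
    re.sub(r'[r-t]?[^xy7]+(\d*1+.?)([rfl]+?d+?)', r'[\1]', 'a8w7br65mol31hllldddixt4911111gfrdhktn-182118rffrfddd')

Pattern: optionally a character in [r-t]; then one or more of any character except [xy7]; then zero or more of a digit, then one or more of a literal '1', then optionally any character (captured); then one or more of one of [rfl] (lazy), then one or more of a literal 'd' (lazy) (captured).
The `?` after the quantifier makes it lazy — it takes as little as possible before letting the rest of the pattern try.
Matches: at [4:18] → 'br65mol31hllld'; at [22:51] → 't4911111gfrdhktn-182118rffrfd'.
The replacement refers to a captured group, so each match is rewritten using its own captured text.

'a8w7[1h]ddix[18]dd'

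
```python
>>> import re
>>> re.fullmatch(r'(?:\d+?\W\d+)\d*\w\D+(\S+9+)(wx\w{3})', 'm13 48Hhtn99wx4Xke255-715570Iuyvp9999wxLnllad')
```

None

The pattern matches one or more of a digit (lazy), then a non-word character, then one or more of a digit (non-capturing group); then zero or more of a digit, then a word character, then one or more of a non-digit; then one or more of a non-whitespace character, then one or more of the literal '9' (captured); then the literal 'wx', then exactly 3 of a word character (captured).
`fullmatch` succeeds only if the pattern covers the string from start to end.
Here there's no way to consume every character, so the call returns None.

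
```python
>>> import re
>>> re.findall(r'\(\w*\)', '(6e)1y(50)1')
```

Matches: at [0:4] → '(6e)'; at [6:10] → '(50)'.
`findall` yields the raw match text (2 of them) because the pattern has no groups.

['(6e)', '(50)']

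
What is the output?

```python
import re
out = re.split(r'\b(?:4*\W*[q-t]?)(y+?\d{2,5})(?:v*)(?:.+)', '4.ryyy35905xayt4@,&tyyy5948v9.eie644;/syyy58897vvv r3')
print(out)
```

['', 'yyy35905', '']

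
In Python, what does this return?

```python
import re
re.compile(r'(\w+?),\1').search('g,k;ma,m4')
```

None

After group 1 captures some text, `\1` only succeeds where that same text appears again.
`re.search` tries every starting position until one works.
Here nothing in the string fits, so the call returns None.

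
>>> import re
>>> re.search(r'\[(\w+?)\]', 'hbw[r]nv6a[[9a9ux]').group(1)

'r'

The match spans [3:6] → '[r]'.
Captured: group 1 = 'r'.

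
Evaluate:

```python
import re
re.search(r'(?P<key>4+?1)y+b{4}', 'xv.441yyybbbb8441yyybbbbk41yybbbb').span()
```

(3, 13)

This matches one or more of the literal '4' (lazy), then the literal '1' (captured as 'key'); then one or more of the literal 'y', then exactly 4 of the literal 'b'.
The match spans [3:13] → '441yyybbbb'.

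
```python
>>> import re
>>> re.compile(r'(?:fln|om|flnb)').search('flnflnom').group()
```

'fln'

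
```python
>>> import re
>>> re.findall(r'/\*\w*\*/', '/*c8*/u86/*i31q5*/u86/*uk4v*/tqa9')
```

['/*c8*/', '/*i31q5*/', '/*uk4v*/']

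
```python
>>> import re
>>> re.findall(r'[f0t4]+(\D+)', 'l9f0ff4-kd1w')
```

['-kd']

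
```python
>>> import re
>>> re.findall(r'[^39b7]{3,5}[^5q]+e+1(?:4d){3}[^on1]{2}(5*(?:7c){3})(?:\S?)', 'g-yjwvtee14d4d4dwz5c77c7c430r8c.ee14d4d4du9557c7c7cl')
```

The pattern matches 3 to 5 of any character except [39b7], then one or more of any character except [5q], then one or more of a literal 'e'; then a literal '1', then the literal '4d' repeated 3 times, then exactly 2 of any character except [on1]; then zero or more of a literal '5', then the literal '7c' repeated 3 times (captured); then optionally a non-whitespace character (non-capturing group).
Walking the string: at [14:52] match '4dwz5c77c7c430r8c.ee14d4d4du9557c7c7cl', group 1 = '557c7c7c'.
One capturing group, so `findall` returns just the captured substring from the one match — 1 in all.

['557c7c7c']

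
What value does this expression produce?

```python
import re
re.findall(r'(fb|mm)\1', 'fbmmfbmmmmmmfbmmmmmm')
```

A backreference is literal: `\1` must see the identical characters the first group matched.
Walking the string: at [6:10] match 'mmmm', group 1 = 'mm'; at [14:18] match 'mmmm', group 1 = 'mm'.
Because there's exactly one group, `findall` drops the full match and keeps group 1 from each hit.

['mm', 'mm']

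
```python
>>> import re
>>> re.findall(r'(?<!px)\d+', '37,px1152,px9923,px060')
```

['37', '152', '923', '60']

A negative assertion filters positions out without eating any characters.
Scanning left to right: at [0:2] → '37'; at [6:9] → '152'; at [13:16] → '923'; at [20:22] → '60'.
Since nothing is captured, `findall` lists the 4 matched substrings directly.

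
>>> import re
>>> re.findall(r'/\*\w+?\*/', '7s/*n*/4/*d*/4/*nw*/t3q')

['/*n*/', '/*d*/', '/*nw*/']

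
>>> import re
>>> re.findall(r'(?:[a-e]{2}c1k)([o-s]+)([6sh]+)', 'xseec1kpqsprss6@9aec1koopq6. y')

[('pqsprss', '6'), ('oopq', '6')]

The pattern matches exactly 2 of a character in [a-e], then the literal 'c1k' (non-capturing group); then one or more of a character in [o-s] (captured); then one or more of one of [6sh] (captured).
Walking the string: at [2:15] match 'eec1kpqsprss6', groups = ('pqsprss', '6'); at [17:27] match 'aec1koopq6', groups = ('oopq', '6').
2 groups means each result is a tuple of 2 captured strings — 2 here.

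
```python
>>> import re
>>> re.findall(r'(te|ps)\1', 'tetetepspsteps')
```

The backreference `\1` re-matches whatever the first group consumed, character for character.
`findall` collects group 1 from each match (2 total).

['te', 'ps']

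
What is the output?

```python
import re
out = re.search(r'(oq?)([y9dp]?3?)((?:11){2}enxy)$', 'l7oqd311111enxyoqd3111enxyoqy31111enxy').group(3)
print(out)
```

1111enxy

The match spans [26:38] → 'oqy31111enxy'.
Captured: group 1 = 'oq', group 2 = 'y3', group 3 = '1111enxy'.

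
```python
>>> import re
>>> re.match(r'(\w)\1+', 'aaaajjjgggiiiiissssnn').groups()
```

`\1` is not a pattern — it's the concrete string captured by group 1, re-applied verbatim.
`re.match` won't scan ahead — the pattern has to work from the very first character.
The match spans [0:4] → 'aaaa'.
Captured: group 1 = 'a'.

('a',)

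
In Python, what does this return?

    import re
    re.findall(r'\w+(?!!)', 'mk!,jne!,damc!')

The negative lookaround is zero-width — it rules out positions where the adjacent text would match, without consuming anything.
Walking the string: at [0:1] → 'm'; at [4:6] → 'jn'; at [9:12] → 'dam'.
Since nothing is captured, `findall` lists the 3 matched substrings directly.

['m', 'jn', 'dam']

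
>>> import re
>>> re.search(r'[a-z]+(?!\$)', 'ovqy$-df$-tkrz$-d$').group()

A negative assertion filters positions out without eating any characters.
`re.search` scans for the first position where the pattern succeeds.
The match spans [0:3] → 'ovq'.

'ovq'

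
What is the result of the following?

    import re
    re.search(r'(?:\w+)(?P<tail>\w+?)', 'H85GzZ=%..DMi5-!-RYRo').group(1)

This matches one or more of a word character (non-capturing group); then one or more of a word character (lazy) (captured as 'tail').
`search` walks the string left to right and returns the first match it finds.
The match spans [0:6] → 'H85GzZ'.
Captured: group 1 = 'Z'.

'Z'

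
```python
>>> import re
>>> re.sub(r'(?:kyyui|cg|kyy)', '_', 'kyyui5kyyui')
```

'_5_'

Alternation isn't longest-match — the leftmost alternative that fits at this position is chosen.
Matches: at [0:5] → 'kyyui'; at [6:11] → 'kyyui'.
Each match is replaced by '_'.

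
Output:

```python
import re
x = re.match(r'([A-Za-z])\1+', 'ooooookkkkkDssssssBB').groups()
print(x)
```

('o',)

The match spans [0:6] → 'oooooo'.
Captured: group 1 = 'o'.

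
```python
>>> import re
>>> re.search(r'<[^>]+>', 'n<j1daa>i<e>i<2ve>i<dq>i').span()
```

Unlike `match`, `search` isn't anchored — it looks for the pattern anywhere in the string.
The match spans [1:8] → '<j1daa>'.

(1, 8)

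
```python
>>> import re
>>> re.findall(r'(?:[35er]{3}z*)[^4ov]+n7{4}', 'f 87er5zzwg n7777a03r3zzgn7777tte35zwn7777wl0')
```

Pattern: exactly 3 of one of [35er], then zero or more of a literal 'z' (non-capturing group); then one or more of any character except [4ov], then the literal 'n', then exactly 4 of a literal '7'.
Matches: at [4:42] → 'er5zzwg n7777a03r3zzgn7777tte35zwn7777'.
`findall` yields the raw match text (1 of them) because the pattern has no groups.

['er5zzwg n7777a03r3zzgn7777tte35zwn7777']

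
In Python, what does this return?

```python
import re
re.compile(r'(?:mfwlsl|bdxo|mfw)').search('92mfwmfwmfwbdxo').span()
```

(2, 5)

Unlike `match`, `search` isn't anchored — it looks for the pattern anywhere in the string.
The match spans [2:5] → 'mfw'.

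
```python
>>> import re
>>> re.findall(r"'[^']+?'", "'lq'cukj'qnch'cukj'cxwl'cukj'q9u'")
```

["'lq'", "'qnch'", "'cxwl'", "'q9u'"]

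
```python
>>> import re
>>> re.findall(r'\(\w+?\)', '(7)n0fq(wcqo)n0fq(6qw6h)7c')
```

Matches: at [0:3] → '(7)'; at [7:13] → '(wcqo)'; at [17:24] → '(6qw6h)'.
Since nothing is captured, `findall` lists the 3 matched substrings directly.

['(7)', '(wcqo)', '(6qw6h)']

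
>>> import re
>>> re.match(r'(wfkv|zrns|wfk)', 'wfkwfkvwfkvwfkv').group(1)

'wfk'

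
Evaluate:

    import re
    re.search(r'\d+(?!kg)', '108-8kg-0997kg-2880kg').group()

Because the assertion is negative and zero-width, positions next to the forbidden text are skipped.
`re.search` scans for the first position where the pattern succeeds.
The match spans [0:3] → '108'.

'108'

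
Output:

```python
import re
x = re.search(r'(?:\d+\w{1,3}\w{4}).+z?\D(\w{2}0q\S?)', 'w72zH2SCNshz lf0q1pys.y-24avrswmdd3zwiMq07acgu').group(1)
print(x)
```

lf0q1

The match spans [1:18] → '72zH2SCNshz lf0q1'.
Captured: group 1 = 'lf0q1'.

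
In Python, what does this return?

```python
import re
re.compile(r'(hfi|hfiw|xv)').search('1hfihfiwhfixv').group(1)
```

'hfi'

The match spans [1:4] → 'hfi'.
Captured: group 1 = 'hfi'.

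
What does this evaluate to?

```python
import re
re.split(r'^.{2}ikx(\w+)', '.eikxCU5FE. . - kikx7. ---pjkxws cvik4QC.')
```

['', 'CU5FE', '. . - kikx7. ---pjkxws cvik4QC.']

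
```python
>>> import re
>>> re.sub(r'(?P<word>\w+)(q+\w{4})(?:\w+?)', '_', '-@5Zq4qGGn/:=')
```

Pattern: one or more of a word character (captured as 'word'); then one or more of a literal 'q', then exactly 4 of a word character (captured); then one or more of a word character (lazy) (non-capturing group).
Matches: at [2:10] → '5Zq4qGGn'.
Every occurrence is swapped for '_'.

'-@_/:='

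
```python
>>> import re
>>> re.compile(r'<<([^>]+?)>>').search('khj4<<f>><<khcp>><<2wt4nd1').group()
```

'<<f>>'

The match spans [4:9] → '<<f>>'.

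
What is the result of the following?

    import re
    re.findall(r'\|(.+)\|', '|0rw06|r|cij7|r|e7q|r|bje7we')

Matches: at [0:22] match '|0rw06|r|cij7|r|e7q|r|', group 1 = '0rw06|r|cij7|r|e7q|r'.
Because there's exactly one group, `findall` drops the full match and keeps group 1 from the one hit.

['0rw06|r|cij7|r|e7q|r']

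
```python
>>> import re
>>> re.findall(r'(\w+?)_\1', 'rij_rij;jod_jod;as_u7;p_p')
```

A backreference is literal: `\1` must see the identical characters the first group matched.
With a single group, `findall` returns only what that group captured — 3 items.

['rij', 'jod', 'p']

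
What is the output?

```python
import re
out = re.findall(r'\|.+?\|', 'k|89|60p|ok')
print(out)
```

A non-greedy quantifier consumes as few characters as it can — just enough that the remainder of the pattern still matches from where it stops; whatever follows it matches normally.
Walking the string: at [1:5] → '|89|'.
`findall` yields the raw match text (1 of them) because the pattern has no groups.

['|89|']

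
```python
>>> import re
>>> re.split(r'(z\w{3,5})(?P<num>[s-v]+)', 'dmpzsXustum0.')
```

['dmp', 'zsXust', 'u', 'm0.']

With a capturing group present, the delimiter's captured portion is kept in the result list.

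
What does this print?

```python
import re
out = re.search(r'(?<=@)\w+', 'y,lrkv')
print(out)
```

None

The positive lookaround only admits positions where the adjacent text matches; those characters stay outside the span.
Here no position works, so the call returns None.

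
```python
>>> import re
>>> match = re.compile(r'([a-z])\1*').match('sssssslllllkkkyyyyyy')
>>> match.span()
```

(0, 6)

`\1` is not a pattern — it's the concrete string captured by group 1, re-applied verbatim.
`match` is anchored at position 0; if the pattern doesn't fit there, it returns None.
The match spans [0:6] → 'ssssss'.
Captured: group 1 = 's'.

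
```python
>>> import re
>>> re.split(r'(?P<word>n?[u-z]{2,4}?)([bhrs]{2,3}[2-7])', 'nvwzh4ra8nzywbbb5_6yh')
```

['nvwzh4ra8', 'nzyw', 'bbb5', '_6yh']

This matches optionally a literal 'n', then 2 to 4 of a character in [u-z] (lazy) (captured as 'word'); then 2 to 3 of one of [bhrs], then a character in [2-7] (captured).
Matches to split on: at [9:17] → 'nzywbbb5'.
The group in the pattern means `split` returns the separators' captures alongside the pieces.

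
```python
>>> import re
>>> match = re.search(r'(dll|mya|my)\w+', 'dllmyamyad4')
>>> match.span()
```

`search` walks the string left to right and returns the first match it finds.
The match spans [0:11] → 'dllmyamyad4'.
Captured: group 1 = 'dll'.

(0, 11)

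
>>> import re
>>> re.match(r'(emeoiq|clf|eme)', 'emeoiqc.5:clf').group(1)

The match spans [0:6] → 'emeoiq'.
Captured: group 1 = 'emeoiq'.

'emeoiq'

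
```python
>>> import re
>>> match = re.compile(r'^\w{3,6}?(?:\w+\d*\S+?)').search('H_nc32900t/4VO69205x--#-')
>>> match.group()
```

The match spans [0:11] → 'H_nc32900t/'.

'H_nc32900t/'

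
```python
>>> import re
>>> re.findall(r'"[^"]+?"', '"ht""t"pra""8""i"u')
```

['"ht"', '"t"', '"8"', '"i"']

`findall` yields the raw match text (4 of them) because the pattern has no groups.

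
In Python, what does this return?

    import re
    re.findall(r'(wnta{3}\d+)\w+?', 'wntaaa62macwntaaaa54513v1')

This matches the literal 'wnt', then exactly 3 of the literal 'a', then one or more of a digit (captured); then one or more of a word character (lazy).
Scanning left to right: at [0:9] match 'wntaaa62m', group 1 = 'wntaaa62'.
`findall` collects group 1 from the one match (1 total).

['wntaaa62']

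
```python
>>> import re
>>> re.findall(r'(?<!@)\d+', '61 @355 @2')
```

['61', '55']

The negative lookaround is zero-width — it rules out positions where the adjacent text would match, without consuming anything.
With no groups in the pattern, `findall` gives back each whole match — 2 here.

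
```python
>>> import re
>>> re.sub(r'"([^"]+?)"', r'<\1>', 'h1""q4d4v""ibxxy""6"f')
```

Matches: at [3:10] → '"q4d4v"'; at [10:17] → '"ibxxy"'; at [17:20] → '"6"'.
Each match is replaced using the text its own group 1 captured.

'h1"<q4d4v><ibxxy><6>f'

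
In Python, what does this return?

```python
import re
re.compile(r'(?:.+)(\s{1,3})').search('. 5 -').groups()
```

This matches one or more of any character (non-capturing group); then 1 to 3 of whitespace (captured).
`search` walks the string left to right and returns the first match it finds.
The match spans [0:4] → '. 5 '.
Captured: group 1 = ' '.

(' ',)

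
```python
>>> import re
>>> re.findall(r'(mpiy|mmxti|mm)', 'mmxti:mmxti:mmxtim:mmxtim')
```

The regex engine tests alternatives in the order written; an earlier branch that matches wins even if a later one would match more.
With a single group, `findall` returns only what that group captured — 4 items.

['mmxti', 'mmxti', 'mmxti', 'mmxti']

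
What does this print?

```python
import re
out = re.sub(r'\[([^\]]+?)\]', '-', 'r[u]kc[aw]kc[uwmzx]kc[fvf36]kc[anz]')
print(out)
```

Every occurrence is swapped for '-'.

r-kc-kc-kc-kc-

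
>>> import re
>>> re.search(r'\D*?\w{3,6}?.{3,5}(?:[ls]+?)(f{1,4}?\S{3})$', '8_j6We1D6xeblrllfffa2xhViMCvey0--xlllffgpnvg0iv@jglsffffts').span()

(31, 58)

The match spans [31:58] → '--xlllffgpnvg0iv@jglsffffts'.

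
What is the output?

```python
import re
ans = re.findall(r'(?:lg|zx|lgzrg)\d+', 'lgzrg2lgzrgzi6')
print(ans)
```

Scanning left to right: at [0:6] → 'lgzrg2'.
With no groups in the pattern, `findall` gives back each whole match — 1 here.

['lgzrg2']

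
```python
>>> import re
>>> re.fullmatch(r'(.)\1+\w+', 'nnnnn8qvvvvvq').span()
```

(0, 13)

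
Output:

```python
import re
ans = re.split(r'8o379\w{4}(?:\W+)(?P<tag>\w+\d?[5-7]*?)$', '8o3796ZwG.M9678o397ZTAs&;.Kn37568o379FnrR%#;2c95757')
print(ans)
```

Because the pattern has a capturing group, `split` also inserts each captured text between the pieces.

['8o3796ZwG.M9678o397ZTAs&;.Kn3756', '2c95757', '']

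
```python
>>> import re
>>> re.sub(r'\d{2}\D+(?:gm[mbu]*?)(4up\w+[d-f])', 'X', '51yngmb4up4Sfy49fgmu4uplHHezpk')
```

This matches exactly 2 of a digit; then one or more of a non-digit; then the literal 'gm', then zero or more of one of [mbu] (lazy) (non-capturing group); then the literal '4up', then one or more of a word character, then a character in [d-f] (captured).
Matches: at [0:27] → '51yngmb4up4Sfy49fgmu4uplHHe'.
Every occurrence is swapped for 'X'.

'Xzpk'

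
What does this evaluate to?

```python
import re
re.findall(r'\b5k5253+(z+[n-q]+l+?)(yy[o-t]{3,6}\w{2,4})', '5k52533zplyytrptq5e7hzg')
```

[('zpl', 'yytrptq5e7h')]

The pattern matches a word boundary (`\b`, zero-width); then the literal '5k', then the literal '525', then one or more of the literal '3'; then one or more of a literal 'z', then one or more of a character in [n-q], then one or more of the literal 'l' (lazy) (captured); then the literal 'yy', then 3 to 6 of a character in [o-t], then 2 to 4 of a word character (captured).
Scanning left to right: at [0:21] match '5k52533zplyytrptq5e7h', groups = ('zpl', 'yytrptq5e7h').
`findall` packs the 2 group values into a tuple for every match.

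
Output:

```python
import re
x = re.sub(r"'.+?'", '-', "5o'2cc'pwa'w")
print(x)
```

5o-pwa'w

Every occurrence is swapped for '-'.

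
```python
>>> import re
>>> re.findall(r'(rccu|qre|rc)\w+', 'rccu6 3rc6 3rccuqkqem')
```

['rccu', 'rc', 'rccu']

Alternation tries branches left to right and keeps the first one that lets the overall match succeed at that position.
Walking the string: at [0:5] match 'rccu6', group 1 = 'rccu'; at [7:10] match 'rc6', group 1 = 'rc'; at [12:21] match 'rccuqkqem', group 1 = 'rccu'.
With a single group, `findall` returns only what that group captured — 3 items.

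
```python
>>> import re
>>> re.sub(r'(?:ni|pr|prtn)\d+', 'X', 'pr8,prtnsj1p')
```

Matches: at [0:3] → 'pr8'.
`sub` substitutes 'X' at each match site.

'X,prtnsj1p'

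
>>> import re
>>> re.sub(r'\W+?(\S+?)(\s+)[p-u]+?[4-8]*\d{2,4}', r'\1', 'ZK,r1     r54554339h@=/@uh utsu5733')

The pattern matches one or more of a non-word character (lazy); then one or more of a non-whitespace character (lazy) (captured); then one or more of whitespace (captured); then one or more of a character in [p-u] (lazy); then zero or more of a character in [4-8], then 2 to 4 of a digit.
A `+?`/`*?`/`{m,n}?` starts at its minimum and grows only as far as needed for what follows to match.
Matches: at [2:19] → ',r1     r54554339'; at [20:35] → '@=/@uh utsu5733'.
`\1` in the replacement pulls in group 1's text for each match.

'ZKr1h=/@uh'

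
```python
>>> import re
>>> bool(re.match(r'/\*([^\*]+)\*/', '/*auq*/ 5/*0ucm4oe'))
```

True

`re.match` won't scan ahead — the pattern has to work from the very first character.
The match spans [0:7] → '/*auq*/'.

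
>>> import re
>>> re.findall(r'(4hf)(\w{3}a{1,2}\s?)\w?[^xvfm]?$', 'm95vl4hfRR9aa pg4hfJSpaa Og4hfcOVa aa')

This matches the literal '4h', then the literal 'f' (captured); then exactly 3 of a word character, then 1 to 2 of a literal 'a', then optionally whitespace (captured); then optionally a word character, then optionally any character except [xvfm]; then anchored at the end.
Scanning left to right: at [27:37] match '4hfcOVa aa', groups = ('4hf', 'cOVa ').
With 2 capturing groups, `findall` returns a 2-tuple per match.

[('4hf', 'cOVa ')]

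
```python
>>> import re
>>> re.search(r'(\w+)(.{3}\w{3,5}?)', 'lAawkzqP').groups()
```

The match spans [0:8] → 'lAawkzqP'.
Captured: group 1 = 'lA', group 2 = 'awkzqP'.

('lA', 'awkzqP')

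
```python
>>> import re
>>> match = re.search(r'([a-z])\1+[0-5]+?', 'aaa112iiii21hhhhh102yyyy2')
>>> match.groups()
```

('a',)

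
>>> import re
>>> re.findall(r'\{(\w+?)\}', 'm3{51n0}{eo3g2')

['51n0']

`findall` collects group 1 from the one match (1 total).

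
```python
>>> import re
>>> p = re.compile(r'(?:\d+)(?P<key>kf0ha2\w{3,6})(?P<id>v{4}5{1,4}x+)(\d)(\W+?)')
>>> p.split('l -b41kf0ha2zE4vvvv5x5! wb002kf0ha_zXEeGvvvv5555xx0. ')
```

['l -b', 'kf0ha2zE4', 'vvvv5x', '5', '!', ' wb002kf0ha_zXEeGvvvv5555xx0. ']

This matches one or more of a digit (non-capturing group); then the literal 'kf0', then the literal 'ha2', then 3 to 6 of a word character (captured as 'key'); then exactly 4 of the literal 'v', then 1 to 4 of the literal '5', then one or more of a literal 'x' (captured as 'id'); then a digit (captured); then one or more of a non-word character (lazy) (captured).
Because the quantifier is non-greedy, it stops expanding at the earliest point where the rest of the pattern can succeed.
Matches to split on: at [4:23] → '41kf0ha2zE4vvvv5x5!'.
The group in the pattern means `split` returns the separators' captures alongside the pieces.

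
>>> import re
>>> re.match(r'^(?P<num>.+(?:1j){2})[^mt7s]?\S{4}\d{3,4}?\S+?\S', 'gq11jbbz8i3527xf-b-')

None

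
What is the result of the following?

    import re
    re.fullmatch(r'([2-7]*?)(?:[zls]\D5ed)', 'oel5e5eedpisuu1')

None

This matches zero or more of a character in [2-7] (lazy) (captured); then one of [zls], then a non-digit, then the literal '5ed' (non-capturing group).
`re.fullmatch` requires the pattern to consume the entire string.
Here the pattern can't cover the whole string, so the call returns None.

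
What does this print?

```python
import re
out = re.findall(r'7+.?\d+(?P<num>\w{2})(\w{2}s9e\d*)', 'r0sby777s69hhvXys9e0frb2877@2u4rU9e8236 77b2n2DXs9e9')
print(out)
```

`findall` packs the 2 group values into a tuple for every match.

[('n2', 'DXs9e9')]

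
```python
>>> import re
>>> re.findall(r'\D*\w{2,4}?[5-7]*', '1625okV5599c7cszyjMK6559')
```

['16', '25', 'okV55', '99', 'c7c', 'szyjMK655']

The pattern matches zero or more of a non-digit, then 2 to 4 of a word character (lazy); then zero or more of a character in [5-7].
With the lazy modifier that quantifier settles for the fewest repetitions that let the rest of the pattern succeed (the atoms after it are unaffected and can still be greedy).
Matches: at [0:2] → '16'; at [2:4] → '25'; at [4:9] → 'okV55'; at [9:11] → '99'; at [11:14] → 'c7c'; ….
`findall` yields the raw match text (6 of them) because the pattern has no groups.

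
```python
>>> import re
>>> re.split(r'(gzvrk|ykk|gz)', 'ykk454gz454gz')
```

Matches to split on: at [0:3] → 'ykk'; at [6:8] → 'gz'; at [11:13] → 'gz'.
The group in the pattern means `split` returns the separators' captures alongside the pieces.

['', 'ykk', '454', 'gz', '454', 'gz', '']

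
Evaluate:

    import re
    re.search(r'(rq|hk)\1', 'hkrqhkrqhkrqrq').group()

'rqrq'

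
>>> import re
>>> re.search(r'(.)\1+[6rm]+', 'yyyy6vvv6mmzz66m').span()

`\1` has to match the exact text group 1 already captured.
`re.search` tries every starting position until one works.
The match spans [0:5] → 'yyyy6'.
Captured: group 1 = 'y'.

(0, 5)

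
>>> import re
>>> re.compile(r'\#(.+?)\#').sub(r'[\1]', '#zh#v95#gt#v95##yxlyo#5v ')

'[zh]v95[gt]v95[#yxlyo]5v '

`\1` in the replacement pulls in group 1's text for each match.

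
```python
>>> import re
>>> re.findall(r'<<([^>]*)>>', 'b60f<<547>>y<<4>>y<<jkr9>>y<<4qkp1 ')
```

['547', '4', 'jkr9']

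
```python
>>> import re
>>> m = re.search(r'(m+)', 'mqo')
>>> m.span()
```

(0, 1)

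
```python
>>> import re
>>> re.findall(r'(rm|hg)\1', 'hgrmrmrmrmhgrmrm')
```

['rm', 'rm', 'rm']

`\1` has to match the exact text group 1 already captured.
With a single group, `findall` returns only what that group captured — 3 items.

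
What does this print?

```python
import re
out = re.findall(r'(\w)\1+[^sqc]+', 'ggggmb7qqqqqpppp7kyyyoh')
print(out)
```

['g', 'q']

A backreference is literal: `\1` must see the identical characters the first group matched.
Scanning left to right: at [0:7] match 'ggggmb7', group 1 = 'g'; at [7:23] match 'qqqqqpppp7kyyyoh', group 1 = 'q'.
Because there's exactly one group, `findall` drops the full match and keeps group 1 from each hit.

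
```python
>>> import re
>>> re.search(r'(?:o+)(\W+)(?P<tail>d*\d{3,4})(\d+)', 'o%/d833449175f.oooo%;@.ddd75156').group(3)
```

'49175'

This matches one or more of a literal 'o' (non-capturing group); then one or more of a non-word character (captured); then zero or more of a literal 'd', then 3 to 4 of a digit (captured as 'tail'); then one or more of a digit (captured).
Unlike `match`, `search` isn't anchored — it looks for the pattern anywhere in the string.
The match spans [0:13] → 'o%/d833449175'.
Captured: group 1 = '%/', group 2 = 'd8334', group 3 = '49175'.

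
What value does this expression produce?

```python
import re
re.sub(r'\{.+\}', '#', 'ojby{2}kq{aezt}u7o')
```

Matches: at [4:15] → '{2}kq{aezt}'.
`sub` substitutes '#' at each match site.

'ojby#u7o'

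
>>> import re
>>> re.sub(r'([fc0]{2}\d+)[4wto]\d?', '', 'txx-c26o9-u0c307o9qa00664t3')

'txx-c26o9-uqa'

`sub` substitutes '' at each match site.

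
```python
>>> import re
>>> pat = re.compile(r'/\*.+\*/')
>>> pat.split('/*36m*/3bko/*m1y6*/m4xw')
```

['', 'm4xw']

The string is cut at each match, leaving 2 pieces.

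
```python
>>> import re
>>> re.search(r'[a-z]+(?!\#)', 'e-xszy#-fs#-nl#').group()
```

The negative lookahead/lookbehind blocks any match where the forbidden context is present.
`re.search` tries every starting position until one works.
The match spans [0:1] → 'e'.

'e'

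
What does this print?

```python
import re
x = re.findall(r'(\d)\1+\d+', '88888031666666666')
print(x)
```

The backreference `\1` re-matches whatever the first group consumed, character for character.
With a single group, `findall` returns only what that group captured — 1 item.

['8']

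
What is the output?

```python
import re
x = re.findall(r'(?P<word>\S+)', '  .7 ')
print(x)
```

Pattern: one or more of a non-whitespace character (captured as 'word').
Scanning left to right: at [2:4] match '.7', group 1 = '.7'.
One capturing group, so `findall` returns just the captured substring from the one match — 1 in all.

['.7']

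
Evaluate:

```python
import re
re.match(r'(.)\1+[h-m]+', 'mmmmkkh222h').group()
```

`\1` has to match the exact text group 1 already captured.
`match` is anchored at position 0; if the pattern doesn't fit there, it returns None.
The match spans [0:7] → 'mmmmkkh'.
Captured: group 1 = 'm'.

'mmmmkkh'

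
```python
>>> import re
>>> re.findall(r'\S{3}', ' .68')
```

['.68']

With no groups in the pattern, `findall` gives back each whole match — 1 here.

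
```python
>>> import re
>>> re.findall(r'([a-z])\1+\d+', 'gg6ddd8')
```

`\1` is not a pattern — it's the concrete string captured by group 1, re-applied verbatim.
Walking the string: at [0:3] match 'gg6', group 1 = 'g'; at [3:7] match 'ddd8', group 1 = 'd'.
Because there's exactly one group, `findall` drops the full match and keeps group 1 from each hit.

['g', 'd']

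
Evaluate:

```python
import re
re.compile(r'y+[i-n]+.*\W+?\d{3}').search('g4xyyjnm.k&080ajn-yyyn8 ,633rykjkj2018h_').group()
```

'yyjnm.k&080ajn-yyyn8 ,633'

The match spans [3:28] → 'yyjnm.k&080ajn-yyyn8 ,633'.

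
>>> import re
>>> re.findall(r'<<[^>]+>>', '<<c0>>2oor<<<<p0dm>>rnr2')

['<<c0>>', '<<<<p0dm>>']

`findall` yields the raw match text (2 of them) because the pattern has no groups.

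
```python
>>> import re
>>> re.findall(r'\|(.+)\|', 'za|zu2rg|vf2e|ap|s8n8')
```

['zu2rg|vf2e|ap']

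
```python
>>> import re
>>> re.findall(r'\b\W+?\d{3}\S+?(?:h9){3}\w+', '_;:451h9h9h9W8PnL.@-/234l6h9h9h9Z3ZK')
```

[';:451h9h9h9W8PnL.@-/234l6h9h9h9Z3ZK']

This matches a word boundary (`\b`, zero-width); then one or more of a non-word character (lazy), then exactly 3 of a digit; then one or more of a non-whitespace character (lazy), then the literal 'h9' repeated 3 times; then one or more of a word character.
Matches: at [1:36] → ';:451h9h9h9W8PnL.@-/234l6h9h9h9Z3ZK'.
Since nothing is captured, `findall` lists the 1 matched substring directly.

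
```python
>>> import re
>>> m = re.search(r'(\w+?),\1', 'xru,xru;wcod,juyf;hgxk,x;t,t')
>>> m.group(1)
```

After group 1 captures some text, `\1` only succeeds where that same text appears again.
`re.search` scans for the first position where the pattern succeeds.
The match spans [0:7] → 'xru,xru'.
Captured: group 1 = 'xru'.

'xru'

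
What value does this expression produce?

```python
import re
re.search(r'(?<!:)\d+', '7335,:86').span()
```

(0, 4)

The negative lookahead/lookbehind blocks any match where the forbidden context is present.
`search` walks the string left to right and returns the first match it finds.
The match spans [0:4] → '7335'.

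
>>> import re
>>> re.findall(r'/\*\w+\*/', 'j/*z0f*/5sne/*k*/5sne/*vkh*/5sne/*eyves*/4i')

['/*z0f*/', '/*k*/', '/*vkh*/', '/*eyves*/']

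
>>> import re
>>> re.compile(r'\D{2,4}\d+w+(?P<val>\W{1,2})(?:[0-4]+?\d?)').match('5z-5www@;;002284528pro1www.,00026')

This matches 2 to 4 of a non-digit, then one or more of a digit, then one or more of a literal 'w'; then 1 to 2 of a non-word character (captured as 'val'); then one or more of a character in [0-4] (lazy), then optionally a digit (non-capturing group).
`re.match` only tries the pattern at the start of the string.
Here the string doesn't start with a match, so the call returns None.

None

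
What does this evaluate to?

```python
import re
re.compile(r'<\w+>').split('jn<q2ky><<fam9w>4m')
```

['jn', '<', '4m']

Matches to split on: at [2:8] → '<q2ky>'; at [9:16] → '<fam9w>'.
Each match becomes a cut point; 3 segments remain.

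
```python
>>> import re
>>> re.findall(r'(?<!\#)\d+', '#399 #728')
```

['99', '28']

Because the assertion is negative and zero-width, positions next to the forbidden text are skipped.
No capturing groups, so `findall` returns the 2 full match strings.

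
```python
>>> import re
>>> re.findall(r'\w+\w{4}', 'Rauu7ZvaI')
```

Pattern: one or more of a word character; then exactly 4 of a word character.
Matches: at [0:9] → 'Rauu7ZvaI'.
`findall` yields the raw match text (1 of them) because the pattern has no groups.

['Rauu7ZvaI']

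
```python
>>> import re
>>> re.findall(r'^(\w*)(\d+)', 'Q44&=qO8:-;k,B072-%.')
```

This matches anchored at the start of the string; then zero or more of a word character (captured); then one or more of a digit (captured).
Matches: at [0:3] match 'Q44', groups = ('Q4', '4').
2 groups means the one result is a tuple of 2 captured strings — 1 here.

[('Q4', '4')]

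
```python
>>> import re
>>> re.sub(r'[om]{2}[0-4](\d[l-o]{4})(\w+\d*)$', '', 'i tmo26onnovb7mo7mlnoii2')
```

'i t'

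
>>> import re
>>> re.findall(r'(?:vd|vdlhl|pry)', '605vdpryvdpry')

['vd', 'pry', 'vd', 'pry']

Scanning left to right: at [3:5] → 'vd'; at [5:8] → 'pry'; at [8:10] → 'vd'; at [10:13] → 'pry'.
With no groups in the pattern, `findall` gives back each whole match — 4 here.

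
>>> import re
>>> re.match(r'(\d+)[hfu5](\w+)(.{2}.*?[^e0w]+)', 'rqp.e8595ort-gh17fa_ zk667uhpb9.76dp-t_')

With `match`, the pattern is implicitly anchored at the beginning.
Here the pattern fails at index 0, so the call returns None.

None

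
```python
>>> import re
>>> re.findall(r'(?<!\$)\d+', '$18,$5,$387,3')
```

A negative assertion filters positions out without eating any characters.
Walking the string: at [2:3] → '8'; at [9:11] → '87'; at [12:13] → '3'.
With no groups in the pattern, `findall` gives back each whole match — 3 here.

['8', '87', '3']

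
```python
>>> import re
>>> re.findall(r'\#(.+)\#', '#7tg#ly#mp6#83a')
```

With a single group, `findall` returns only what that group captured — 1 item.

['7tg#ly#mp6']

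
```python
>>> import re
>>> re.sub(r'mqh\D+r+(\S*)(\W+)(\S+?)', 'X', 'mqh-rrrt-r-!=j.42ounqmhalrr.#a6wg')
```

'X6wg'

A non-greedy quantifier consumes as few characters as it can — just enough that the remainder of the pattern still matches from where it stops; whatever follows it matches normally.
Every occurrence is swapped for 'X'.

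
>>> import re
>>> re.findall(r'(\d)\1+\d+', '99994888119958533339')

['9']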